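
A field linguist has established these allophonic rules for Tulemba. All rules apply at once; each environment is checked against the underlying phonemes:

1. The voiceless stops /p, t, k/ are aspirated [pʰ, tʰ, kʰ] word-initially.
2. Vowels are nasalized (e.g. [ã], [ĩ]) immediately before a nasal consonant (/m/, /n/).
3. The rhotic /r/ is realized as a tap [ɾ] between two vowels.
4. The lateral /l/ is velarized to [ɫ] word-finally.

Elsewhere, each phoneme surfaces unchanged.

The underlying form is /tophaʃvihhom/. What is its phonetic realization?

[tʰophaʃvihhõm]

/t/ (word-initial) occurs word-initially → [tʰ] by rule 1.
/o/ (between /t/ and /p/): rule 2 targets it, but not before a nasal consonant → unchanged [o].
/p/ — between /o/ and /h/; rule 1 does not apply here → [p].
/h/ (between /p/ and /a/) is unaffected → [h].
/a/ (between /h/ and /ʃ/) fails the environment for rule 2, so it stays [a].
/ʃ/ stays [ʃ].
/v/ — not in any rule's target class → [v].
/i/ (between /v/ and /h/) is in the target of rule 2 but the environment (before a nasal consonant) is not met → [i].
/h/ (between /i/ and /h/): no rule targets it → [h].
/h/ (between /h/ and /o/): no rule targets it → [h].
/o/ (between /h/ and /m/): before a nasal consonant, so rule 2 applies → [õ].
/m/ stays [m].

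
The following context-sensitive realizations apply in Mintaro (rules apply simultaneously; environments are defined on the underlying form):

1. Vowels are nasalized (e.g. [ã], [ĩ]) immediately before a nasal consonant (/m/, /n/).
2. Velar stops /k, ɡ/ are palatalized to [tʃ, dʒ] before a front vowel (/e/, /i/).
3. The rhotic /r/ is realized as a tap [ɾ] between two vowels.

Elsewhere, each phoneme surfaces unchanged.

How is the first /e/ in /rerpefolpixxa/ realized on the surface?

/e/ (between /r/ and /r/) is in the target of rule 1 but the environment (before a nasal consonant) is not met → [e].

[e]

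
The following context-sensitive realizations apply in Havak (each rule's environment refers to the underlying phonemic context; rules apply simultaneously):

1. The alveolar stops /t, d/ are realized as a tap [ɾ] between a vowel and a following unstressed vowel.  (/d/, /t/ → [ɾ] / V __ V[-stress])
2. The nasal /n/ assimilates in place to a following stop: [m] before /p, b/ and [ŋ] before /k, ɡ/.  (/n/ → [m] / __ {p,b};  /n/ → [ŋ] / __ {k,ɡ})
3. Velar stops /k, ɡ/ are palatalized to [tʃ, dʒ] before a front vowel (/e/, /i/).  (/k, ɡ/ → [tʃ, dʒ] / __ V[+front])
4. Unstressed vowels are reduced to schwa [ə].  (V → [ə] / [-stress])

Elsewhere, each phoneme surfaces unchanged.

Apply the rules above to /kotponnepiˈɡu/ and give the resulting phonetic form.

[kətpənnəpəˈɡu]

/k/ — word-initial; rule 3 does not apply here → [k].
/o/ meets the environment for rule 4 (in an unstressed syllable) → [ə].
/t/ (between /o/ and /p/) is in the target of rule 1 but the environment (between a vowel and a following unstressed vowel) is not met → [t].
/o/ — between /p/ and /n/, in an unstressed syllable — surfaces as [ə] (rule 4).
/n/ (between /o/ and /n/) fails the environment for rule 2, so it stays [n].
/n/ (between /n/ and /e/) fails the environment for rule 2, so it stays [n].
/e/ — between /n/ and /p/, in an unstressed syllable — surfaces as [ə] (rule 4).
/i/ (between /p/ and /ɡ/) occurs in an unstressed syllable → [ə] by rule 4.
/ɡ/ — between /i/ and /u/; rule 3 does not apply here → [ɡ].
/u/ (word-final) is in the target of rule 4 but the environment (in an unstressed syllable) is not met → [u].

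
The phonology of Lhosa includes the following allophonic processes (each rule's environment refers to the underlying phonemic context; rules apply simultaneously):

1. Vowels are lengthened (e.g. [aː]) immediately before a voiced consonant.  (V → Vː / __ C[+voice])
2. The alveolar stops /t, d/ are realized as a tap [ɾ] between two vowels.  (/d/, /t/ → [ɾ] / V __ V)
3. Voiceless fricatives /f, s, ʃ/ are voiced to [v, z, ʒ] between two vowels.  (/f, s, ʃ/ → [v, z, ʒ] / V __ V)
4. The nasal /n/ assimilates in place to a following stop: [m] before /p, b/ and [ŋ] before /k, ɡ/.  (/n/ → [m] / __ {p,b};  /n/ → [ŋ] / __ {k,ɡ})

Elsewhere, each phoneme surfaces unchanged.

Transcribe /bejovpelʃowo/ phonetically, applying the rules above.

[beːjoːvpeːlʃoːwo]

/e/ (between /b/ and /j/) occurs before a voiced consonant → [eː] by rule 1.
/o/ (between /j/ and /v/) occurs before a voiced consonant → [oː] by rule 1.
Rule 1 applies to /e/ (between /p/ and /l/: before a voiced consonant) → [eː].
/ʃ/ — between /l/ and /o/; rule 3 does not apply here → [ʃ].
Rule 1 applies to /o/ (between /ʃ/ and /w/: before a voiced consonant) → [oː].
/o/ (word-final) is in the target of rule 1 but the environment (before a voiced consonant) is not met → [o].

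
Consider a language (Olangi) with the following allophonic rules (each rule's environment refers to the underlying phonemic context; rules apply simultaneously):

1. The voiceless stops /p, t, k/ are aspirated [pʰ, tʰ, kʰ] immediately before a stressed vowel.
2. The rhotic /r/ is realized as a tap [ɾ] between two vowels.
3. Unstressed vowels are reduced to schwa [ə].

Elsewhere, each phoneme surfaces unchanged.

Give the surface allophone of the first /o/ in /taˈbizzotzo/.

/o/ meets the environment for rule 3 (in an unstressed syllable) → [ə].

[ə]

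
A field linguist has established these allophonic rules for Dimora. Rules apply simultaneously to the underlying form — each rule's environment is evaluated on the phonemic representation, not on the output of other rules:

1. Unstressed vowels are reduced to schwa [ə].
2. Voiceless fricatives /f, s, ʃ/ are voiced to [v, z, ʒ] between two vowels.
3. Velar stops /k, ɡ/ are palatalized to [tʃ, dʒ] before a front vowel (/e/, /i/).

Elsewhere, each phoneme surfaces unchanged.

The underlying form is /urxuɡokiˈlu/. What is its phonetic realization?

/u/ (word-initial): in an unstressed syllable, so rule 1 applies → [ə].
/r/ (between /u/ and /x/) is unaffected → [r].
/x/ (between /r/ and /u/) is unaffected → [x].
Rule 1 applies to /u/ (between /x/ and /ɡ/: in an unstressed syllable) → [ə].
/ɡ/ — between /u/ and /o/; rule 3 does not apply here → [ɡ].
Rule 1 applies to /o/ (between /ɡ/ and /k/: in an unstressed syllable) → [ə].
Rule 3 applies to /k/ (between /o/ and /i/: before a front vowel) → [tʃ].
/i/ (between /k/ and /l/): in an unstressed syllable, so rule 1 applies → [ə].
/l/ (between /i/ and /u/) is unaffected → [l].
/u/ — word-final; rule 1 does not apply here → [u].

[ərxəɡətʃəˈlu]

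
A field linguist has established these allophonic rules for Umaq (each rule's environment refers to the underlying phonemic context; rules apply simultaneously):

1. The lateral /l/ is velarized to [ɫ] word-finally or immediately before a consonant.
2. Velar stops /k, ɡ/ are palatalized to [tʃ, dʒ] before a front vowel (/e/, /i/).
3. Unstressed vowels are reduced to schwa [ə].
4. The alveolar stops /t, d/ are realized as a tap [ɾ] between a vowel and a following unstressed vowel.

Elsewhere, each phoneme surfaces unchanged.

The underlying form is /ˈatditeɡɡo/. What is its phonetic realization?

/a/ — word-initial; rule 3 does not apply here → [a].
/t/ (between /a/ and /d/) fails the environment for rule 4, so it stays [t].
/d/ (between /t/ and /i/) is in the target of rule 4 but the environment (between a vowel and a following unstressed vowel) is not met → [d].
/i/ meets the environment for rule 3 (in an unstressed syllable) → [ə].
Rule 4 applies to /t/ (between /i/ and /e/: between a vowel and a following unstressed vowel) → [ɾ].
/e/ meets the environment for rule 3 (in an unstressed syllable) → [ə].
/ɡ/ (between /e/ and /ɡ/) fails the environment for rule 2, so it stays [ɡ].
/ɡ/ (between /ɡ/ and /o/): rule 2 targets it, but not before a front vowel → unchanged [ɡ].
/o/ — word-final, in an unstressed syllable — surfaces as [ə] (rule 3).

[ˈatdəɾəɡɡə]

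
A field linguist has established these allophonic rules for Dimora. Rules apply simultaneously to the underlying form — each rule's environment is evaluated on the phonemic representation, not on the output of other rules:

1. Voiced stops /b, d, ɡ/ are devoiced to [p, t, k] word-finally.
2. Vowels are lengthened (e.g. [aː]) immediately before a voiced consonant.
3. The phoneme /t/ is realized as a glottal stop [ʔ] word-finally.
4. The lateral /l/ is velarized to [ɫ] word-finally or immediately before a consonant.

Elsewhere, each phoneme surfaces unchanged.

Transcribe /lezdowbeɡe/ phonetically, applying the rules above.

[leːzdoːwbeːɡe]

/l/ (word-initial) is in the target of rule 4 but the environment (word-finally or immediately before a consonant) is not met → [l].
/e/ meets the environment for rule 2 (before a voiced consonant) → [eː].
/d/ (between /z/ and /o/): rule 1 targets it, but not word-finally → unchanged [d].
/o/ (between /d/ and /w/): before a voiced consonant, so rule 2 applies → [oː].
/b/ (between /w/ and /e/) is in the target of rule 1 but the environment (word-finally) is not met → [b].
/e/ (between /b/ and /ɡ/) occurs before a voiced consonant → [eː] by rule 2.
/ɡ/ (between /e/ and /e/) is in the target of rule 1 but the environment (word-finally) is not met → [ɡ].
/e/ (word-final) fails the environment for rule 2, so it stays [e].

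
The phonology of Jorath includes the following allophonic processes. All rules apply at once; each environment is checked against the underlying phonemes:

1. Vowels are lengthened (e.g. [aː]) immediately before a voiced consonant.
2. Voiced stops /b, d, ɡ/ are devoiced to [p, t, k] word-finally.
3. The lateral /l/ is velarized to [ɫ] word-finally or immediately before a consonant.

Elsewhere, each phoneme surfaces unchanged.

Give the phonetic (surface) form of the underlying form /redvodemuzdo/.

[reːdvoːdeːmuːzdo]

/r/ (word-initial) is unaffected → [r].
/e/ (between /r/ and /d/) occurs before a voiced consonant → [eː] by rule 1.
/d/ (between /e/ and /v/) is in the target of rule 2 but the environment (word-finally) is not met → [d].
/v/ (between /d/ and /o/) is unaffected → [v].
/o/ (between /v/ and /d/) occurs before a voiced consonant → [oː] by rule 1.
/d/ — between /o/ and /e/; rule 2 does not apply here → [d].
/e/ (between /d/ and /m/) occurs before a voiced consonant → [eː] by rule 1.
/m/ (between /e/ and /u/) is unaffected → [m].
/u/ meets the environment for rule 1 (before a voiced consonant) → [uː].
/z/ (between /u/ and /d/) is unaffected → [z].
/d/ — between /z/ and /o/; rule 2 does not apply here → [d].
/o/ (word-final) is in the target of rule 1 but the environment (before a voiced consonant) is not met → [o].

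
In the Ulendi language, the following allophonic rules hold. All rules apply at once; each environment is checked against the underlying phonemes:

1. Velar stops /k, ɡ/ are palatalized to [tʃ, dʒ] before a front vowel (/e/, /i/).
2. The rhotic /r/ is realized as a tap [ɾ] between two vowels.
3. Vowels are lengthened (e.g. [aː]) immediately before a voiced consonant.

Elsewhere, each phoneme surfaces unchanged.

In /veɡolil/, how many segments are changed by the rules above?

3

Segments that undergo a rule: /e/ → [eː] (rule 3); /o/ → [oː] (rule 3); /i/ → [iː] (rule 3).
All other segments surface unchanged.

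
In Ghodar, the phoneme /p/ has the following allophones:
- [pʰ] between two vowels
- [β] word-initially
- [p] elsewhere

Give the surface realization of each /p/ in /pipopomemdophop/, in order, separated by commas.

Occurrence 1 (position 1): word-initially → [β].
Occurrence 2 (position 3): between two vowels → [pʰ].
Occurrence 3 (position 5): between two vowels → [pʰ].
Occurrence 4 (position 12): no conditioning environment matches → elsewhere allophone [p].
Occurrence 5 (position 15): no conditioning environment matches → elsewhere allophone [p].

[β], [pʰ], [pʰ], [p], [p]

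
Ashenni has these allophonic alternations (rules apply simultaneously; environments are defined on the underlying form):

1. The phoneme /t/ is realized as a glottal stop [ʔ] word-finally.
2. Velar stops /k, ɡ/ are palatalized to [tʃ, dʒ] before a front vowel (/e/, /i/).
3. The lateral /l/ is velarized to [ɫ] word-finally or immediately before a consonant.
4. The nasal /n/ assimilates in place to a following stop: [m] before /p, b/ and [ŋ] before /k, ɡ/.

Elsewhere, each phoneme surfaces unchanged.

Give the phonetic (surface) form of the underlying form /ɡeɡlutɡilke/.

/ɡ/ meets the environment for rule 2 (before a front vowel) → [dʒ].
/e/ (between /ɡ/ and /ɡ/): no rule targets it → [e].
/ɡ/ — between /e/ and /l/; rule 2 does not apply here → [ɡ].
/l/ (between /ɡ/ and /u/): rule 3 targets it, but not word-finally or immediately before a consonant → unchanged [l].
/u/ (between /l/ and /t/): no rule targets it → [u].
/t/ (between /u/ and /ɡ/): rule 1 targets it, but not word-finally → unchanged [t].
/ɡ/ (between /t/ and /i/) occurs before a front vowel → [dʒ] by rule 2.
/i/ — not in any rule's target class → [i].
/l/ meets the environment for rule 3 (word-finally or immediately before a consonant) → [ɫ].
/k/ — between /l/ and /e/, before a front vowel — surfaces as [tʃ] (rule 2).
/e/ stays [e].

[dʒeɡlutdʒiɫtʃe]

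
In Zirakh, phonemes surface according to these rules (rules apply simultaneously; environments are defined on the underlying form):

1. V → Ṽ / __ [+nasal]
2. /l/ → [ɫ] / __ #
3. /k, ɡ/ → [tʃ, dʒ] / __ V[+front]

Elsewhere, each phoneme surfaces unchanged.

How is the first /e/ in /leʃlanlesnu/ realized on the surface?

/e/ (between /l/ and /ʃ/) is in the target of rule 1 but the environment (before a nasal consonant) is not met → [e].

[e]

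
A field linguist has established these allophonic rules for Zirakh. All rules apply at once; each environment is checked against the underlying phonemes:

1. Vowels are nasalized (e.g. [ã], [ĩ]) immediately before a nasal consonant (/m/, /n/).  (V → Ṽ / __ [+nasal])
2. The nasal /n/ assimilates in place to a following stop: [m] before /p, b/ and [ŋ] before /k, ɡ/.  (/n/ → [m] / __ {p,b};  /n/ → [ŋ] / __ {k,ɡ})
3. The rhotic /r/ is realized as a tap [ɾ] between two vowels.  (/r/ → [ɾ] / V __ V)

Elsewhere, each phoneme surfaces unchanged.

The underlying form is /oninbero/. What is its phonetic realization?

/o/ (word-initial): before a nasal consonant, so rule 1 applies → [õ].
/n/ (between /o/ and /i/): rule 2 targets it, but not before a labial or velar stop → unchanged [n].
/i/ (between /n/ and /n/) occurs before a nasal consonant → [ĩ] by rule 1.
Rule 2 applies to /n/ (between /i/ and /b/: before a labial or velar stop) → [m].
/b/ (between /n/ and /e/): no rule targets it → [b].
/e/ (between /b/ and /r/) is in the target of rule 1 but the environment (before a nasal consonant) is not met → [e].
/r/ (between /e/ and /o/): between two vowels, so rule 3 applies → [ɾ].
/o/ (word-final): rule 1 targets it, but not before a nasal consonant → unchanged [o].

[õnĩmbeɾo]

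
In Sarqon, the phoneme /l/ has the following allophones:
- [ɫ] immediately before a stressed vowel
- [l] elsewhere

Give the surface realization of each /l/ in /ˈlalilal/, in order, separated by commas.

Occurrence 1 (position 1): immediately before a stressed vowel → [ɫ].
Occurrence 2 (position 3): no conditioning environment matches → elsewhere allophone [l].
Occurrence 3 (position 5): no conditioning environment matches → elsewhere allophone [l].
Occurrence 4 (position 7): no conditioning environment matches → elsewhere allophone [l].

[ɫ], [l], [l], [l]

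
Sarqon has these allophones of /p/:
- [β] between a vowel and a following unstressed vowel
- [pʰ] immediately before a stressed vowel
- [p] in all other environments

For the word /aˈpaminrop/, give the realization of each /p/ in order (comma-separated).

Occurrence 1 (position 2): immediately before a stressed vowel → [pʰ].
Occurrence 2 (position 9): no conditioning environment matches → elsewhere allophone [p].

[pʰ], [p]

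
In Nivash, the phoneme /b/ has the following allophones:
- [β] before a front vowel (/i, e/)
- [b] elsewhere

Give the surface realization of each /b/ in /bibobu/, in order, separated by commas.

[β], [b], [b]

Occurrence 1 (position 1): before a front vowel (/i, e/) → [β].
Occurrence 2 (position 3): no conditioning environment matches → elsewhere allophone [b].
Occurrence 3 (position 5): no conditioning environment matches → elsewhere allophone [b].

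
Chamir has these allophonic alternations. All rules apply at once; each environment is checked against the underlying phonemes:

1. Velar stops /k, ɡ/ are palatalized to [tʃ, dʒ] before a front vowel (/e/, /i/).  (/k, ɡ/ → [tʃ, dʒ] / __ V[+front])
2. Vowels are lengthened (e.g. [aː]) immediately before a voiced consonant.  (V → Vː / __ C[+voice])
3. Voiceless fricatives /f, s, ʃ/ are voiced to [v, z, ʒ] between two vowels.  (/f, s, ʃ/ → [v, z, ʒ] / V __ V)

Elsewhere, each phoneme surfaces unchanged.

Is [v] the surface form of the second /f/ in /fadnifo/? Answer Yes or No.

Yes

/f/ — between /i/ and /o/, between two vowels — surfaces as [v] (rule 3).
The actual realization is [v], which matches [v].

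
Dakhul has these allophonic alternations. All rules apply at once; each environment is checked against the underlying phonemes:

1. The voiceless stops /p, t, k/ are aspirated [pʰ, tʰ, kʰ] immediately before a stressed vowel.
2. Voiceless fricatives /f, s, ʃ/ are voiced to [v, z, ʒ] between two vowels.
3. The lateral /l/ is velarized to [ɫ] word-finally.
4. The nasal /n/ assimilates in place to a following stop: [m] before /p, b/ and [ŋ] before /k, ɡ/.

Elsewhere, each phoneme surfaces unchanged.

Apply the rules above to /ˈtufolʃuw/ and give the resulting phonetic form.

/t/ — word-initial, immediately before a stressed vowel — surfaces as [tʰ] (rule 1).
/u/ stays [u].
Rule 2 applies to /f/ (between /u/ and /o/: between two vowels) → [v].
/o/ (between /f/ and /l/): no rule targets it → [o].
/l/ (between /o/ and /ʃ/) is in the target of rule 3 but the environment (word-finally) is not met → [l].
/ʃ/ (between /l/ and /u/) is in the target of rule 2 but the environment (between two vowels) is not met → [ʃ].
/u/ stays [u].
/w/ (word-final) is unaffected → [w].

[ˈtʰuvolʃuw]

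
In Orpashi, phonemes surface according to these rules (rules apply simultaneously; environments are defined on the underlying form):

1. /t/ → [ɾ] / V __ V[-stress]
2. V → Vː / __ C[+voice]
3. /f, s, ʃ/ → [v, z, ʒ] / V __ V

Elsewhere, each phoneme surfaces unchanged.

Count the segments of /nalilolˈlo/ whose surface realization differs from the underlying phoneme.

Segments that undergo a rule: /a/ → [aː] (rule 2); /i/ → [iː] (rule 2); /o/ → [oː] (rule 2).
All other segments surface unchanged.

3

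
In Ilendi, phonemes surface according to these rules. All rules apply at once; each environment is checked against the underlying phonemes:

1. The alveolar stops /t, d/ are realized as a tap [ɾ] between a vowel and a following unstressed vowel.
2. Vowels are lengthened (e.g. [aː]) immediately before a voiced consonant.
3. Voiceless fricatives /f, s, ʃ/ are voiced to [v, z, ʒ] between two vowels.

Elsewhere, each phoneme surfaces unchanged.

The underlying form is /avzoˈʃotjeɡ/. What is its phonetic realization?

/a/ meets the environment for rule 2 (before a voiced consonant) → [aː].
/v/ stays [v].
/z/ (between /v/ and /o/): no rule targets it → [z].
/o/ (between /z/ and /ʃ/) is in the target of rule 2 but the environment (before a voiced consonant) is not met → [o].
/ʃ/ (between /o/ and /o/): between two vowels, so rule 3 applies → [ʒ].
/o/ (between /ʃ/ and /t/) is in the target of rule 2 but the environment (before a voiced consonant) is not met → [o].
/t/ (between /o/ and /j/): rule 1 targets it, but not between a vowel and a following unstressed vowel → unchanged [t].
/j/ — not in any rule's target class → [j].
/e/ — between /j/ and /ɡ/, before a voiced consonant — surfaces as [eː] (rule 2).
/ɡ/ stays [ɡ].

[aːvzoˈʒotjeːɡ]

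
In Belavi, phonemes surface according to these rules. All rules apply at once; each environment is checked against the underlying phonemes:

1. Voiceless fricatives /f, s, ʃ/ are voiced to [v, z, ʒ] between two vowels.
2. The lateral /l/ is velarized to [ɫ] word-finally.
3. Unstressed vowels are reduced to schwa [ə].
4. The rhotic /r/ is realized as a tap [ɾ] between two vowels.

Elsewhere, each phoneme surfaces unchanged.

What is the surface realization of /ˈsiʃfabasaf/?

[ˈsiʃfəbəzəf]

/s/ — word-initial; rule 1 does not apply here → [s].
/i/ (between /s/ and /ʃ/) fails the environment for rule 3, so it stays [i].
/ʃ/ (between /i/ and /f/) fails the environment for rule 1, so it stays [ʃ].
/f/ (between /ʃ/ and /a/) fails the environment for rule 1, so it stays [f].
/a/ (between /f/ and /b/): in an unstressed syllable, so rule 3 applies → [ə].
/a/ — between /b/ and /s/, in an unstressed syllable — surfaces as [ə] (rule 3).
Rule 1 applies to /s/ (between /a/ and /a/: between two vowels) → [z].
/a/ — between /s/ and /f/, in an unstressed syllable — surfaces as [ə] (rule 3).
/f/ (word-final): rule 1 targets it, but not between two vowels → unchanged [f].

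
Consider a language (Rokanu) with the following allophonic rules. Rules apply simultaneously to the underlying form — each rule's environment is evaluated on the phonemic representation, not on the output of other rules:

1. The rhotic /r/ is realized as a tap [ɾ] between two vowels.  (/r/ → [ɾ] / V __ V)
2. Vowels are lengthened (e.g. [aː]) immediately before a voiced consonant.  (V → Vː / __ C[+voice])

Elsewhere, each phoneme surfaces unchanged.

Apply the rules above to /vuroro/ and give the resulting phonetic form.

/u/ (between /v/ and /r/) occurs before a voiced consonant → [uː] by rule 2.
/r/ — between /u/ and /o/, between two vowels — surfaces as [ɾ] (rule 1).
/o/ (between /r/ and /r/) occurs before a voiced consonant → [oː] by rule 2.
/r/ meets the environment for rule 1 (between two vowels) → [ɾ].
/o/ — word-final; rule 2 does not apply here → [o].

[vuːɾoːɾo]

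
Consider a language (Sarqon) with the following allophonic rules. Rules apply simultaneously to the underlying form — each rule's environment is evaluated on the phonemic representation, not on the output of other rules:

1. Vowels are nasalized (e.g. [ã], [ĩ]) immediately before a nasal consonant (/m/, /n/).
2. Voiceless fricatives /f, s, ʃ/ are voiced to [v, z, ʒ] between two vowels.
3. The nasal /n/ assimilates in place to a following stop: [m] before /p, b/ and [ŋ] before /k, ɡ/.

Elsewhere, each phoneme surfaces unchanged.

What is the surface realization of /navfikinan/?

[navfikĩnãn]

/n/ (word-initial) is in the target of rule 3 but the environment (before a labial or velar stop) is not met → [n].
/a/ (between /n/ and /v/) fails the environment for rule 1, so it stays [a].
/v/ (between /a/ and /f/): no rule targets it → [v].
/f/ (between /v/ and /i/) is in the target of rule 2 but the environment (between two vowels) is not met → [f].
/i/ (between /f/ and /k/) is in the target of rule 1 but the environment (before a nasal consonant) is not met → [i].
/k/ (between /i/ and /i/) is unaffected → [k].
Rule 1 applies to /i/ (between /k/ and /n/: before a nasal consonant) → [ĩ].
/n/ — between /i/ and /a/; rule 3 does not apply here → [n].
/a/ (between /n/ and /n/): before a nasal consonant, so rule 1 applies → [ã].
/n/ — word-final; rule 3 does not apply here → [n].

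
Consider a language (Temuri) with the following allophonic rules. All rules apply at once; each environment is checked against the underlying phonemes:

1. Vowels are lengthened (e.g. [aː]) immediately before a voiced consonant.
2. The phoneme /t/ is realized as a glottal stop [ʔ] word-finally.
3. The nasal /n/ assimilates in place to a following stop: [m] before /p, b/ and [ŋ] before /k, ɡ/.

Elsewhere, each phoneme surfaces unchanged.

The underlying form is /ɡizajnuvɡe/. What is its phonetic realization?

[ɡiːzaːjnuːvɡe]

/ɡ/ (word-initial) is unaffected → [ɡ].
/i/ (between /ɡ/ and /z/) occurs before a voiced consonant → [iː] by rule 1.
/z/ — not in any rule's target class → [z].
Rule 1 applies to /a/ (between /z/ and /j/: before a voiced consonant) → [aː].
/j/ stays [j].
/n/ (between /j/ and /u/) is in the target of rule 3 but the environment (before a labial or velar stop) is not met → [n].
/u/ (between /n/ and /v/): before a voiced consonant, so rule 1 applies → [uː].
/v/ (between /u/ and /ɡ/) is unaffected → [v].
/ɡ/ (between /v/ and /e/): no rule targets it → [ɡ].
/e/ (word-final) is in the target of rule 1 but the environment (before a voiced consonant) is not met → [e].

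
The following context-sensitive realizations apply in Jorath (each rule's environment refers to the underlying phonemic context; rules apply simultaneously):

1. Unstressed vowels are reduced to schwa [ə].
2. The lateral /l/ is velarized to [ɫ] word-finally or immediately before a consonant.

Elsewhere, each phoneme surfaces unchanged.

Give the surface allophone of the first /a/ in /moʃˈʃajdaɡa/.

/a/ — between /ʃ/ and /j/; rule 1 does not apply here → [a].

[a]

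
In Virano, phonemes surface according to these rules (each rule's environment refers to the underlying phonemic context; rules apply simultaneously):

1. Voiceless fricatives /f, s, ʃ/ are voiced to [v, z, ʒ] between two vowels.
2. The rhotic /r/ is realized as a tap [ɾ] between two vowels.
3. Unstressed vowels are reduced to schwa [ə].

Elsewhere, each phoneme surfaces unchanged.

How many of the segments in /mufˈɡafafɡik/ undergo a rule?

4

Segments that undergo a rule: /u/ → [ə] (rule 3); /f/ → [v] (rule 1); /a/ → [ə] (rule 3); /i/ → [ə] (rule 3).
All other segments surface unchanged.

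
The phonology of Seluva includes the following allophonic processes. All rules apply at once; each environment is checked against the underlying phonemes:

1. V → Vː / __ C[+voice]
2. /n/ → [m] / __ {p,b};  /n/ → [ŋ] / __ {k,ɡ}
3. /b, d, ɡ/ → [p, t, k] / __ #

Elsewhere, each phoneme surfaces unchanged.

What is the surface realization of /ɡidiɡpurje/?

/ɡ/ (word-initial): rule 3 targets it, but not word-finally → unchanged [ɡ].
/i/ (between /ɡ/ and /d/) occurs before a voiced consonant → [iː] by rule 1.
/d/ (between /i/ and /i/): rule 3 targets it, but not word-finally → unchanged [d].
/i/ meets the environment for rule 1 (before a voiced consonant) → [iː].
/ɡ/ — between /i/ and /p/; rule 3 does not apply here → [ɡ].
Rule 1 applies to /u/ (between /p/ and /r/: before a voiced consonant) → [uː].
/e/ (word-final): rule 1 targets it, but not before a voiced consonant → unchanged [e].

[ɡiːdiːɡpuːrje]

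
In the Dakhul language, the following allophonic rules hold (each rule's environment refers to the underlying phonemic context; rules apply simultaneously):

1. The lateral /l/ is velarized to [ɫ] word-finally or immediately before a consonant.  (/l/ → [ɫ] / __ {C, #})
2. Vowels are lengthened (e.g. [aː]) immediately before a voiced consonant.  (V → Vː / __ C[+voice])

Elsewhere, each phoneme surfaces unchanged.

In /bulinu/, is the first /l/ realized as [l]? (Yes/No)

Yes

/l/ — between /u/ and /i/; rule 1 does not apply here → [l].
The actual realization is [l], which matches [l].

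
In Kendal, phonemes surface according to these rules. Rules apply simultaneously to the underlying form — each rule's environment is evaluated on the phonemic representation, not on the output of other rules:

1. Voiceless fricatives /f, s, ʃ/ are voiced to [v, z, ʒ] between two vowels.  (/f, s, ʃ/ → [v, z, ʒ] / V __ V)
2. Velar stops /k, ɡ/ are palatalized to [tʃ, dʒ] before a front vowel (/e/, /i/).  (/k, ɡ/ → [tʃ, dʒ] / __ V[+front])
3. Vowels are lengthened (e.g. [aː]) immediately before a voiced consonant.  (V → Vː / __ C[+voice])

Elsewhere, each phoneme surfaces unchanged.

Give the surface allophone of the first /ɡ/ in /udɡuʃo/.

/ɡ/ — between /d/ and /u/; rule 2 does not apply here → [ɡ].

[ɡ]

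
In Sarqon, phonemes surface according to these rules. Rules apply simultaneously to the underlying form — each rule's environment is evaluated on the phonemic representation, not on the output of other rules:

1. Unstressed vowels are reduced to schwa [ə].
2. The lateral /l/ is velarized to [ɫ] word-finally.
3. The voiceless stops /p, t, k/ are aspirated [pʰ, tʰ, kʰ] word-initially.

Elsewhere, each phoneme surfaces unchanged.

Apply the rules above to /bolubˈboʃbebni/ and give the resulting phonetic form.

/o/ (between /b/ and /l/) occurs in an unstressed syllable → [ə] by rule 1.
/l/ (between /o/ and /u/): rule 2 targets it, but not word-finally → unchanged [l].
/u/ meets the environment for rule 1 (in an unstressed syllable) → [ə].
/o/ (between /b/ and /ʃ/) is in the target of rule 1 but the environment (in an unstressed syllable) is not met → [o].
Rule 1 applies to /e/ (between /b/ and /b/: in an unstressed syllable) → [ə].
Rule 1 applies to /i/ (word-final: in an unstressed syllable) → [ə].

[bələbˈboʃbəbnə]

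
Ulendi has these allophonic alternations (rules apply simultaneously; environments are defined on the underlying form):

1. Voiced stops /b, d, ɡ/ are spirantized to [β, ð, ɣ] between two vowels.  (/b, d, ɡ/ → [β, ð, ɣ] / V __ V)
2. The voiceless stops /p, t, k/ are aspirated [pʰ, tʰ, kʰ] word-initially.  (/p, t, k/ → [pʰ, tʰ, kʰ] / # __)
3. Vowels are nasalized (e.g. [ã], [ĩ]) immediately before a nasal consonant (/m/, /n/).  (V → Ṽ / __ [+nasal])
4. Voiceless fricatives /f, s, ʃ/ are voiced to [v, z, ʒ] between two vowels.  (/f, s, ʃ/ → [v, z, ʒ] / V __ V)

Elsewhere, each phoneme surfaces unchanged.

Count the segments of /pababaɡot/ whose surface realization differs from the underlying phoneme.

Segments that undergo a rule: /p/ → [pʰ] (rule 2); /b/ → [β] (rule 1); /b/ → [β] (rule 1); /ɡ/ → [ɣ] (rule 1).
All other segments surface unchanged.

4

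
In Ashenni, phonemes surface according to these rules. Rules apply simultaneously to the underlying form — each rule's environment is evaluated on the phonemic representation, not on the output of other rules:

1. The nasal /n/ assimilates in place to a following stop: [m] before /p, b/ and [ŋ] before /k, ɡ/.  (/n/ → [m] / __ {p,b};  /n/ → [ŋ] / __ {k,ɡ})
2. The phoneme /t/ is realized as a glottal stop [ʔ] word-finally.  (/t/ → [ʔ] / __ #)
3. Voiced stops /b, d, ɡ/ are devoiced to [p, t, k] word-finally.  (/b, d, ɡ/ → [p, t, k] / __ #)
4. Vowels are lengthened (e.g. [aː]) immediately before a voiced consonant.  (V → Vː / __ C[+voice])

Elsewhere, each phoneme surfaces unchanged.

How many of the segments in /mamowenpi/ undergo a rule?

4

Segments that undergo a rule: /a/ → [aː] (rule 4); /o/ → [oː] (rule 4); /e/ → [eː] (rule 4); /n/ → [m] (rule 1).
All other segments surface unchanged.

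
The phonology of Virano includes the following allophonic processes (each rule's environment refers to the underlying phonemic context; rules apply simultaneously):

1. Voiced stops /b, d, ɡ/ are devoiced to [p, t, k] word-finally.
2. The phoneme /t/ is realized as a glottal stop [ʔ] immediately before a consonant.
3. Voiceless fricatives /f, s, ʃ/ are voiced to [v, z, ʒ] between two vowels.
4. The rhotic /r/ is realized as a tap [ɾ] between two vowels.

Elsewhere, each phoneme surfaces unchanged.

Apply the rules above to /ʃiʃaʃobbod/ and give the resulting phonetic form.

[ʃiʒaʒobbot]

/ʃ/ (word-initial): rule 3 targets it, but not between two vowels → unchanged [ʃ].
/i/ (between /ʃ/ and /ʃ/) is unaffected → [i].
Rule 3 applies to /ʃ/ (between /i/ and /a/: between two vowels) → [ʒ].
/a/ stays [a].
Rule 3 applies to /ʃ/ (between /a/ and /o/: between two vowels) → [ʒ].
/o/ (between /ʃ/ and /b/) is unaffected → [o].
/b/ — between /o/ and /b/; rule 1 does not apply here → [b].
/b/ (between /b/ and /o/) is in the target of rule 1 but the environment (word-finally) is not met → [b].
/o/ (between /b/ and /d/): no rule targets it → [o].
/d/ — word-final, word-finally — surfaces as [t] (rule 1).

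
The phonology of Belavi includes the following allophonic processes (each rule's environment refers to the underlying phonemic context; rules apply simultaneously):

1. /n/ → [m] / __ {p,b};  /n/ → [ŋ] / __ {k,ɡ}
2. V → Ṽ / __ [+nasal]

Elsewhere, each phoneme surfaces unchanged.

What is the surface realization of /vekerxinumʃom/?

/v/ stays [v].
/e/ (between /v/ and /k/) fails the environment for rule 2, so it stays [e].
/k/ stays [k].
/e/ (between /k/ and /r/) fails the environment for rule 2, so it stays [e].
/r/ (between /e/ and /x/) is unaffected → [r].
/x/ — not in any rule's target class → [x].
/i/ — between /x/ and /n/, before a nasal consonant — surfaces as [ĩ] (rule 2).
/n/ (between /i/ and /u/) is in the target of rule 1 but the environment (before a labial or velar stop) is not met → [n].
/u/ (between /n/ and /m/): before a nasal consonant, so rule 2 applies → [ũ].
/m/ — not in any rule's target class → [m].
/ʃ/ (between /m/ and /o/): no rule targets it → [ʃ].
/o/ (between /ʃ/ and /m/) occurs before a nasal consonant → [õ] by rule 2.
/m/ (word-final): no rule targets it → [m].

[vekerxĩnũmʃõm]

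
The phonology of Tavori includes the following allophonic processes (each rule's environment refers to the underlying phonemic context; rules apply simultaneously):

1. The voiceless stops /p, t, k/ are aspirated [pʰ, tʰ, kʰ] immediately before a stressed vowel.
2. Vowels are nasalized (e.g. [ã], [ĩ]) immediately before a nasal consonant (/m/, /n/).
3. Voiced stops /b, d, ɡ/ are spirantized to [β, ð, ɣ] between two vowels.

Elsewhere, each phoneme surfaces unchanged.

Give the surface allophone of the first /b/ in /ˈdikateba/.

/b/ meets the environment for rule 3 (between two vowels) → [β].

[β]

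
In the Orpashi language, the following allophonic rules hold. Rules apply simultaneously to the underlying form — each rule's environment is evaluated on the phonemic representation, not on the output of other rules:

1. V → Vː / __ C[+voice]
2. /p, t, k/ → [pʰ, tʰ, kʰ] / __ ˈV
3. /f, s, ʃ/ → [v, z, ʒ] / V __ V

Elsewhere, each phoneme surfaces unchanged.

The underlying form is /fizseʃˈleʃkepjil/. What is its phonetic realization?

[fiːzseʃˈleʃkepjiːl]

/f/ (word-initial) fails the environment for rule 3, so it stays [f].
Rule 1 applies to /i/ (between /f/ and /z/: before a voiced consonant) → [iː].
/z/ — not in any rule's target class → [z].
/s/ (between /z/ and /e/) is in the target of rule 3 but the environment (between two vowels) is not met → [s].
/e/ (between /s/ and /ʃ/) is in the target of rule 1 but the environment (before a voiced consonant) is not met → [e].
/ʃ/ (between /e/ and /l/) is in the target of rule 3 but the environment (between two vowels) is not met → [ʃ].
/l/ stays [l].
/e/ (between /l/ and /ʃ/): rule 1 targets it, but not before a voiced consonant → unchanged [e].
/ʃ/ (between /e/ and /k/): rule 3 targets it, but not between two vowels → unchanged [ʃ].
/k/ (between /ʃ/ and /e/) is in the target of rule 2 but the environment (immediately before a stressed vowel) is not met → [k].
/e/ (between /k/ and /p/): rule 1 targets it, but not before a voiced consonant → unchanged [e].
/p/ (between /e/ and /j/) fails the environment for rule 2, so it stays [p].
/j/ (between /p/ and /i/) is unaffected → [j].
/i/ — between /j/ and /l/, before a voiced consonant — surfaces as [iː] (rule 1).
/l/ stays [l].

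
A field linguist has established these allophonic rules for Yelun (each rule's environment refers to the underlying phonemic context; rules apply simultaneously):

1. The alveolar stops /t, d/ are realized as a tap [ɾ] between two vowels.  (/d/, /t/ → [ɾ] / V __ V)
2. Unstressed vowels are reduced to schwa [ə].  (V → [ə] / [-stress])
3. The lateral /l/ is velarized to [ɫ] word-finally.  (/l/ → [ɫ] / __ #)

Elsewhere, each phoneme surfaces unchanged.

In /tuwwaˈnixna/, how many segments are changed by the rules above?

Segments that undergo a rule: /u/ → [ə] (rule 2); /a/ → [ə] (rule 2); /a/ → [ə] (rule 2).
All other segments surface unchanged.

3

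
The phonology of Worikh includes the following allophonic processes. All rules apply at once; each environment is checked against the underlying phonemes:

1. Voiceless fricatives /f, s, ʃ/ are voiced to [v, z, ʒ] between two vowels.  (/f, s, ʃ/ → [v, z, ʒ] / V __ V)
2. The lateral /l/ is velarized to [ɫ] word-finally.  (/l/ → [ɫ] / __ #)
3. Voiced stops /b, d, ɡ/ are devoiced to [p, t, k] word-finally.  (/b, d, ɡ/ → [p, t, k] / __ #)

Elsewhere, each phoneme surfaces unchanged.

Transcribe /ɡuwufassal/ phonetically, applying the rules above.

/ɡ/ (word-initial) is in the target of rule 3 but the environment (word-finally) is not met → [ɡ].
/u/ (between /ɡ/ and /w/): no rule targets it → [u].
/w/ — not in any rule's target class → [w].
/u/ (between /w/ and /f/): no rule targets it → [u].
/f/ (between /u/ and /a/): between two vowels, so rule 1 applies → [v].
/a/ (between /f/ and /s/): no rule targets it → [a].
/s/ (between /a/ and /s/): rule 1 targets it, but not between two vowels → unchanged [s].
/s/ (between /s/ and /a/) is in the target of rule 1 but the environment (between two vowels) is not met → [s].
/a/ — not in any rule's target class → [a].
/l/ (word-final): word-finally, so rule 2 applies → [ɫ].

[ɡuwuvassaɫ]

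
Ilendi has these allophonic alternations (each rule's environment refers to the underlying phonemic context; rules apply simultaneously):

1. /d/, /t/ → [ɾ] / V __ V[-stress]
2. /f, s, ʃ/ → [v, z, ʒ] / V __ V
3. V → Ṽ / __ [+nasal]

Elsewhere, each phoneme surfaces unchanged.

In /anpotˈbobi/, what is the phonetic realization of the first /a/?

[ã]

/a/ meets the environment for rule 3 (before a nasal consonant) → [ã].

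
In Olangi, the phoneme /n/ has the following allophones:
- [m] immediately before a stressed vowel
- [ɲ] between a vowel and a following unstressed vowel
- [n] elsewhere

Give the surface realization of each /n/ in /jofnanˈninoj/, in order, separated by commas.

[n], [n], [m], [ɲ]

Occurrence 1 (position 4): no conditioning environment matches → elsewhere allophone [n].
Occurrence 2 (position 6): no conditioning environment matches → elsewhere allophone [n].
Occurrence 3 (position 7): immediately before a stressed vowel → [m].
Occurrence 4 (position 9): between a vowel and a following unstressed vowel → [ɲ].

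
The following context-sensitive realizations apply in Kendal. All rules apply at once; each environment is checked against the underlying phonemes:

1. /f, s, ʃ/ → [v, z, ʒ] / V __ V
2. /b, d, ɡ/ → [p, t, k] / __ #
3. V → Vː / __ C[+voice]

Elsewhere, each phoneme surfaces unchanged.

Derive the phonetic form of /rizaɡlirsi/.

/r/ — not in any rule's target class → [r].
/i/ (between /r/ and /z/): before a voiced consonant, so rule 3 applies → [iː].
/z/ (between /i/ and /a/) is unaffected → [z].
/a/ (between /z/ and /ɡ/) occurs before a voiced consonant → [aː] by rule 3.
/ɡ/ — between /a/ and /l/; rule 2 does not apply here → [ɡ].
/l/ — not in any rule's target class → [l].
/i/ — between /l/ and /r/, before a voiced consonant — surfaces as [iː] (rule 3).
/r/ — not in any rule's target class → [r].
/s/ — between /r/ and /i/; rule 1 does not apply here → [s].
/i/ (word-final) is in the target of rule 3 but the environment (before a voiced consonant) is not met → [i].

[riːzaːɡliːrsi]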